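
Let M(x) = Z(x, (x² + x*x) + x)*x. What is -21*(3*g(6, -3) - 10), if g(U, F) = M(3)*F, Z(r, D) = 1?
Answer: 777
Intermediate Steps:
M(x) = x (M(x) = 1*x = x)
g(U, F) = 3*F
-21*(3*g(6, -3) - 10) = -21*(3*(3*(-3)) - 10) = -21*(3*(-9) - 10) = -21*(-27 - 10) = -21*(-37) = 777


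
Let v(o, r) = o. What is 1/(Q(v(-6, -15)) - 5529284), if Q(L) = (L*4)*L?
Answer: -1/5529140 ≈ -1.8086e-7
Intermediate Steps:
Q(L) = 4*L² (Q(L) = (4*L)*L = 4*L²)
1/(Q(v(-6, -15)) - 5529284) = 1/(4*(-6)² - 5529284) = 1/(4*36 - 5529284) = 1/(144 - 5529284) = 1/(-5529140) = -1/5529140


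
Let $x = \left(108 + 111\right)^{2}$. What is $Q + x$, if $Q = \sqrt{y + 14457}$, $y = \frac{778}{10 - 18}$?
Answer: $47961 + \frac{\sqrt{57439}}{2} \approx 48081.0$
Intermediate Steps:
$y = - \frac{389}{4}$ ($y = \frac{778}{-8} = 778 \left(- \frac{1}{8}\right) = - \frac{389}{4} \approx -97.25$)
$x = 47961$ ($x = 219^{2} = 47961$)
$Q = \frac{\sqrt{57439}}{2}$ ($Q = \sqrt{- \frac{389}{4} + 14457} = \sqrt{\frac{57439}{4}} = \frac{\sqrt{57439}}{2} \approx 119.83$)
$Q + x = \frac{\sqrt{57439}}{2} + 47961 = 47961 + \frac{\sqrt{57439}}{2}$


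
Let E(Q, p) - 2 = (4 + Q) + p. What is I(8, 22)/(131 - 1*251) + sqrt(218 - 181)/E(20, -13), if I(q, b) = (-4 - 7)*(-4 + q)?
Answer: 11/30 + sqrt(37)/13 ≈ 0.83457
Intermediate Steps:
E(Q, p) = 6 + Q + p (E(Q, p) = 2 + ((4 + Q) + p) = 2 + (4 + Q + p) = 6 + Q + p)
I(q, b) = 44 - 11*q (I(q, b) = -11*(-4 + q) = 44 - 11*q)
I(8, 22)/(131 - 1*251) + sqrt(218 - 181)/E(20, -13) = (44 - 11*8)/(131 - 1*251) + sqrt(218 - 181)/(6 + 20 - 13) = (44 - 88)/(131 - 251) + sqrt(37)/13 = -44/(-120) + sqrt(37)*(1/13) = -44*(-1/120) + sqrt(37)/13 = 11/30 + sqrt(37)/13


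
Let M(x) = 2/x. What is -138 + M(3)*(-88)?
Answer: -590/3 ≈ -196.67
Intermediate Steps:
-138 + M(3)*(-88) = -138 + (2/3)*(-88) = -138 + (2*(⅓))*(-88) = -138 + (⅔)*(-88) = -138 - 176/3 = -590/3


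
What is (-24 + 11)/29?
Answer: -13/29 ≈ -0.44828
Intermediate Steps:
(-24 + 11)/29 = -13*1/29 = -13/29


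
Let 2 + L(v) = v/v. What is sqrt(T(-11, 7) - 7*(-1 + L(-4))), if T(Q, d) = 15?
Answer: sqrt(29) ≈ 5.3852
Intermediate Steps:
L(v) = -1 (L(v) = -2 + v/v = -2 + 1 = -1)
sqrt(T(-11, 7) - 7*(-1 + L(-4))) = sqrt(15 - 7*(-1 - 1)) = sqrt(15 - 7*(-2)) = sqrt(15 + 14) = sqrt(29)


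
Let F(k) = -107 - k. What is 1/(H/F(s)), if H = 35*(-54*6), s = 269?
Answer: 94/2835 ≈ 0.033157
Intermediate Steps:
H = -11340 (H = 35*(-324) = -11340)
1/(H/F(s)) = 1/(-11340/(-107 - 1*269)) = 1/(-11340/(-107 - 269)) = 1/(-11340/(-376)) = 1/(-11340*(-1/376)) = 1/(2835/94) = 94/2835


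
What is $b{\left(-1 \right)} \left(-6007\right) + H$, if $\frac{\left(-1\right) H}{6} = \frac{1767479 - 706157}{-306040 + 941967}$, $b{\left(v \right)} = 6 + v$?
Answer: $- \frac{19106435377}{635927} \approx -30045.0$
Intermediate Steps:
$H = - \frac{6367932}{635927}$ ($H = - 6 \frac{1767479 - 706157}{-306040 + 941967} = - 6 \cdot \frac{1061322}{635927} = - 6 \cdot 1061322 \cdot \frac{1}{635927} = \left(-6\right) \frac{1061322}{635927} = - \frac{6367932}{635927} \approx -10.014$)
$b{\left(-1 \right)} \left(-6007\right) + H = \left(6 - 1\right) \left(-6007\right) - \frac{6367932}{635927} = 5 \left(-6007\right) - \frac{6367932}{635927} = -30035 - \frac{6367932}{635927} = - \frac{19106435377}{635927}$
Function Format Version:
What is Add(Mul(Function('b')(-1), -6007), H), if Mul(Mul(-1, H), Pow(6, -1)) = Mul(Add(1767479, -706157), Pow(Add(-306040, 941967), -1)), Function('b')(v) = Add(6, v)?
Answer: Rational(-19106435377, 635927) ≈ -30045.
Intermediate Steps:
H = Rational(-6367932, 635927) (H = Mul(-6, Mul(Add(1767479, -706157), Pow(Add(-306040, 941967), -1))) = Mul(-6, Mul(1061322, Pow(635927, -1))) = Mul(-6, Mul(1061322, Rational(1, 635927))) = Mul(-6, Rational(1061322, 635927)) = Rational(-6367932, 635927) ≈ -10.014)
Add(Mul(Function('b')(-1), -6007), H) = Add(Mul(Add(6, -1), -6007), Rational(-6367932, 635927)) = Add(Mul(5, -6007), Rational(-6367932, 635927)) = Add(-30035, Rational(-6367932, 635927)) = Rational(-19106435377, 635927)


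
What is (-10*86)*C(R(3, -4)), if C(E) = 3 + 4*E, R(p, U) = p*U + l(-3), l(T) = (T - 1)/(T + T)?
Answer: 109220/3 ≈ 36407.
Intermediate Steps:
l(T) = (-1 + T)/(2*T) (l(T) = (-1 + T)/((2*T)) = (-1 + T)*(1/(2*T)) = (-1 + T)/(2*T))
R(p, U) = 2/3 + U*p (R(p, U) = p*U + (1/2)*(-1 - 3)/(-3) = U*p + (1/2)*(-1/3)*(-4) = U*p + 2/3 = 2/3 + U*p)
(-10*86)*C(R(3, -4)) = (-10*86)*(3 + 4*(2/3 - 4*3)) = -860*(3 + 4*(2/3 - 12)) = -860*(3 + 4*(-34/3)) = -860*(3 - 136/3) = -860*(-127/3) = 109220/3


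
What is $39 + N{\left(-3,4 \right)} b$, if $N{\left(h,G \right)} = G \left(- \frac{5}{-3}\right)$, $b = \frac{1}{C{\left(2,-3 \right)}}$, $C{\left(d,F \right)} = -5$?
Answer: $\frac{113}{3} \approx 37.667$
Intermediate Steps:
$b = - \frac{1}{5}$ ($b = \frac{1}{-5} = - \frac{1}{5} \approx -0.2$)
$N{\left(h,G \right)} = \frac{5 G}{3}$ ($N{\left(h,G \right)} = G \left(\left(-5\right) \left(- \frac{1}{3}\right)\right) = G \frac{5}{3} = \frac{5 G}{3}$)
$39 + N{\left(-3,4 \right)} b = 39 + \frac{5}{3} \cdot 4 \left(- \frac{1}{5}\right) = 39 + \frac{20}{3} \left(- \frac{1}{5}\right) = 39 - \frac{4}{3} = \frac{113}{3}$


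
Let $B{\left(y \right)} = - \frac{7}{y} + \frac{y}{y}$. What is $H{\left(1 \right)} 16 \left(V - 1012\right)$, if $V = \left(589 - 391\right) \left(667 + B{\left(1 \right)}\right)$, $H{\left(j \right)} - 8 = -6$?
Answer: $4155712$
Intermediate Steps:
$H{\left(j \right)} = 2$ ($H{\left(j \right)} = 8 - 6 = 2$)
$B{\left(y \right)} = 1 - \frac{7}{y}$ ($B{\left(y \right)} = - \frac{7}{y} + 1 = 1 - \frac{7}{y}$)
$V = 130878$ ($V = \left(589 - 391\right) \left(667 + \frac{-7 + 1}{1}\right) = 198 \left(667 + 1 \left(-6\right)\right) = 198 \left(667 - 6\right) = 198 \cdot 661 = 130878$)
$H{\left(1 \right)} 16 \left(V - 1012\right) = 2 \cdot 16 \left(130878 - 1012\right) = 32 \cdot 129866 = 4155712$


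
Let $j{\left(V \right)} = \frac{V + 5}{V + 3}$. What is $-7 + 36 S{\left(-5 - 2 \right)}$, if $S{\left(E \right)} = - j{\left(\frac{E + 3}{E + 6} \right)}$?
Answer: $- \frac{373}{7} \approx -53.286$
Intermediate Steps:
$j{\left(V \right)} = \frac{5 + V}{3 + V}$
$S{\left(E \right)} = - \frac{5 + \frac{3 + E}{6 + E}}{3 + \frac{3 + E}{6 + E}}$ ($S{\left(E \right)} = - \frac{5 + \frac{E + 3}{E + 6}}{3 + \frac{E + 3}{E + 6}} = - \frac{5 + \frac{3 + E}{6 + E}}{3 + \frac{3 + E}{6 + E}}$)
$-7 + 36 S{\left(-5 - 2 \right)} = -7 + 36 \frac{3 \left(-11 - 2 \left(-5 - 2\right)\right)}{21 + 4 \left(-5 - 2\right)} = -7 + 36 \frac{3 \left(-11 - -14\right)}{21 + 4 \left(-7\right)} = -7 + 36 \frac{3 \left(-11 + 14\right)}{21 - 28} = -7 + 36 \cdot 3 \frac{1}{-7} \cdot 3 = -7 + 36 \cdot 3 \left(- \frac{1}{7}\right) 3 = -7 + 36 \left(- \frac{9}{7}\right) = -7 - \frac{324}{7} = - \frac{373}{7}$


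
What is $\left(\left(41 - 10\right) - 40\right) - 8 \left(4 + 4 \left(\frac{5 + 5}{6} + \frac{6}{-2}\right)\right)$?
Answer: $\frac{5}{3} \approx 1.6667$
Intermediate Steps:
$\left(\left(41 - 10\right) - 40\right) - 8 \left(4 + 4 \left(\frac{5 + 5}{6} + \frac{6}{-2}\right)\right) = \left(31 - 40\right) - 8 \left(4 + 4 \left(10 \cdot \frac{1}{6} + 6 \left(- \frac{1}{2}\right)\right)\right) = -9 - 8 \left(4 + 4 \left(\frac{5}{3} - 3\right)\right) = -9 - 8 \left(4 + 4 \left(- \frac{4}{3}\right)\right) = -9 - 8 \left(4 - \frac{16}{3}\right) = -9 - - \frac{32}{3} = -9 + \frac{32}{3} = \frac{5}{3}$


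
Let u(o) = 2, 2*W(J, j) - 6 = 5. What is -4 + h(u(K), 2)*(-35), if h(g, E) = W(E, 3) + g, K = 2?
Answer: -533/2 ≈ -266.50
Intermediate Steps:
W(J, j) = 11/2 (W(J, j) = 3 + (1/2)*5 = 3 + 5/2 = 11/2)
h(g, E) = 11/2 + g
-4 + h(u(K), 2)*(-35) = -4 + (11/2 + 2)*(-35) = -4 + (15/2)*(-35) = -4 - 525/2 = -533/2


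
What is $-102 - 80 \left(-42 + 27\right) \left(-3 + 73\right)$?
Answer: $83898$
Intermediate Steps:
$-102 - 80 \left(-42 + 27\right) \left(-3 + 73\right) = -102 - 80 \left(\left(-15\right) 70\right) = -102 - -84000 = -102 + 84000 = 83898$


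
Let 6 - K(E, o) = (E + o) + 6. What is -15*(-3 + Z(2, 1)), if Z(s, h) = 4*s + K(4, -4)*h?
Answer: -75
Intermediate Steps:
K(E, o) = -E - o (K(E, o) = 6 - ((E + o) + 6) = 6 - (6 + E + o) = 6 + (-6 - E - o) = -E - o)
Z(s, h) = 4*s (Z(s, h) = 4*s + (-1*4 - 1*(-4))*h = 4*s + (-4 + 4)*h = 4*s + 0*h = 4*s + 0 = 4*s)
-15*(-3 + Z(2, 1)) = -15*(-3 + 4*2) = -15*(-3 + 8) = -15*5 = -75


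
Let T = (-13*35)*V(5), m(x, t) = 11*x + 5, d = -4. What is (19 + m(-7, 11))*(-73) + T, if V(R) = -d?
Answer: 2049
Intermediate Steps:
V(R) = 4 (V(R) = -1*(-4) = 4)
m(x, t) = 5 + 11*x
T = -1820 (T = -13*35*4 = -455*4 = -1820)
(19 + m(-7, 11))*(-73) + T = (19 + (5 + 11*(-7)))*(-73) - 1820 = (19 + (5 - 77))*(-73) - 1820 = (19 - 72)*(-73) - 1820 = -53*(-73) - 1820 = 3869 - 1820 = 2049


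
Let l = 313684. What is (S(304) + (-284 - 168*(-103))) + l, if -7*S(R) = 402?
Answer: 2314526/7 ≈ 3.3065e+5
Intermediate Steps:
S(R) = -402/7 (S(R) = -⅐*402 = -402/7)
(S(304) + (-284 - 168*(-103))) + l = (-402/7 + (-284 - 168*(-103))) + 313684 = (-402/7 + (-284 + 17304)) + 313684 = (-402/7 + 17020) + 313684 = 118738/7 + 313684 = 2314526/7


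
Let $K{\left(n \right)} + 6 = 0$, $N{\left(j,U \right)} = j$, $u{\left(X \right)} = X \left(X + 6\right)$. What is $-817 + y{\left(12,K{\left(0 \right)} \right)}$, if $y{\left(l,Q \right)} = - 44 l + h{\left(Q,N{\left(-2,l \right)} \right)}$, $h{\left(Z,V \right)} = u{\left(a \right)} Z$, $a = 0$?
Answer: $-1345$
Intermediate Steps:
$u{\left(X \right)} = X \left(6 + X\right)$
$h{\left(Z,V \right)} = 0$ ($h{\left(Z,V \right)} = 0 \left(6 + 0\right) Z = 0 \cdot 6 Z = 0 Z = 0$)
$K{\left(n \right)} = -6$ ($K{\left(n \right)} = -6 + 0 = -6$)
$y{\left(l,Q \right)} = - 44 l$ ($y{\left(l,Q \right)} = - 44 l + 0 = - 44 l$)
$-817 + y{\left(12,K{\left(0 \right)} \right)} = -817 - 528 = -1345$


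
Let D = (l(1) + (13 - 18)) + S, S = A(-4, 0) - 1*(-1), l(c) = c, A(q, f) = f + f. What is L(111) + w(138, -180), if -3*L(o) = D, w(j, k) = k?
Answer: -179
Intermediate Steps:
A(q, f) = 2*f
S = 1 (S = 2*0 - 1*(-1) = 0 + 1 = 1)
D = -3 (D = (1 + (13 - 18)) + 1 = (1 - 5) + 1 = -4 + 1 = -3)
L(o) = 1 (L(o) = -⅓*(-3) = 1)
L(111) + w(138, -180) = 1 - 180 = -179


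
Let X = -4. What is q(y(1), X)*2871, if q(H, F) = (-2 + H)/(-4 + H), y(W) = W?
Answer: 957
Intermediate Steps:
q(H, F) = (-2 + H)/(-4 + H)
q(y(1), X)*2871 = ((-2 + 1)/(-4 + 1))*2871 = (-1/(-3))*2871 = -1/3*(-1)*2871 = (1/3)*2871 = 957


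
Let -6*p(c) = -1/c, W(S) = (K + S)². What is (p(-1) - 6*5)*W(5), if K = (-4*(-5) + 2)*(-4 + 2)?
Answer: -91767/2 ≈ -45884.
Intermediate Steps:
K = -44 (K = (20 + 2)*(-2) = 22*(-2) = -44)
W(S) = (-44 + S)²
p(c) = 1/(6*c) (p(c) = -(-1)/(6*c) = 1/(6*c))
(p(-1) - 6*5)*W(5) = ((⅙)/(-1) - 6*5)*(-44 + 5)² = ((⅙)*(-1) - 30)*(-39)² = (-⅙ - 30)*1521 = -181/6*1521 = -91767/2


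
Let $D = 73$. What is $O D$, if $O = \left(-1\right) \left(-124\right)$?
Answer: $9052$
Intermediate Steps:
$O = 124$
$O D = 124 \cdot 73 = 9052$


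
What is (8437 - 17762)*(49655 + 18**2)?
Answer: -466054175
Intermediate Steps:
(8437 - 17762)*(49655 + 18**2) = -9325*(49655 + 324) = -9325*49979 = -466054175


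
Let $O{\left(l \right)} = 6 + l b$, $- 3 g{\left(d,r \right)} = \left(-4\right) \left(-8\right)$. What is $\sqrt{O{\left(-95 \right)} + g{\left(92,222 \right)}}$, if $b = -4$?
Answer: $\frac{\sqrt{3378}}{3} \approx 19.374$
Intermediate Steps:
$g{\left(d,r \right)} = - \frac{32}{3}$ ($g{\left(d,r \right)} = - \frac{\left(-4\right) \left(-8\right)}{3} = \left(- \frac{1}{3}\right) 32 = - \frac{32}{3}$)
$O{\left(l \right)} = 6 - 4 l$ ($O{\left(l \right)} = 6 + l \left(-4\right) = 6 - 4 l$)
$\sqrt{O{\left(-95 \right)} + g{\left(92,222 \right)}} = \sqrt{\left(6 - -380\right) - \frac{32}{3}} = \sqrt{\left(6 + 380\right) - \frac{32}{3}} = \sqrt{386 - \frac{32}{3}} = \sqrt{\frac{1126}{3}} = \frac{\sqrt{3378}}{3}$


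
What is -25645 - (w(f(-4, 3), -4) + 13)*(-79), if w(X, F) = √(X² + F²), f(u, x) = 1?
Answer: -24618 + 79*√17 ≈ -24292.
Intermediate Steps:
w(X, F) = √(F² + X²)
-25645 - (w(f(-4, 3), -4) + 13)*(-79) = -25645 - (√((-4)² + 1²) + 13)*(-79) = -25645 - (√(16 + 1) + 13)*(-79) = -25645 - (√17 + 13)*(-79) = -25645 - (13 + √17)*(-79) = -25645 - (-1027 - 79*√17) = -25645 + (1027 + 79*√17) = -24618 + 79*√17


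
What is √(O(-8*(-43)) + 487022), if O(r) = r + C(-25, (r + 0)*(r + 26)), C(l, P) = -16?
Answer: 285*√6 ≈ 698.10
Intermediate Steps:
O(r) = -16 + r (O(r) = r - 16 = -16 + r)
√(O(-8*(-43)) + 487022) = √((-16 - 8*(-43)) + 487022) = √((-16 + 344) + 487022) = √(328 + 487022) = √487350 = 285*√6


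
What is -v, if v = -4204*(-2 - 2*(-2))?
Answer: 8408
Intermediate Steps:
v = -8408 (v = -4204*(-2 + 4) = -4204*2 = -8408)
-v = -1*(-8408) = 8408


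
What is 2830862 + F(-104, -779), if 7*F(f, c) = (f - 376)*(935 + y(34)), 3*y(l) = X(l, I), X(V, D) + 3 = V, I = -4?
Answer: 19362274/7 ≈ 2.7660e+6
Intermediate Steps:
X(V, D) = -3 + V
y(l) = -1 + l/3 (y(l) = (-3 + l)/3 = -1 + l/3)
F(f, c) = -1066336/21 + 2836*f/21 (F(f, c) = ((f - 376)*(935 + (-1 + (⅓)*34)))/7 = ((-376 + f)*(935 + (-1 + 34/3)))/7 = ((-376 + f)*(935 + 31/3))/7 = ((-376 + f)*(2836/3))/7 = (-1066336/3 + 2836*f/3)/7 = -1066336/21 + 2836*f/21)
2830862 + F(-104, -779) = 2830862 + (-1066336/21 + (2836/21)*(-104)) = 2830862 + (-1066336/21 - 294944/21) = 2830862 - 453760/7 = 19362274/7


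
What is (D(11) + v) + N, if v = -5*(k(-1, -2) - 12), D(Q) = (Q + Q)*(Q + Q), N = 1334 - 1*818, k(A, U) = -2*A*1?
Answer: 1050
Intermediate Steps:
k(A, U) = -2*A
N = 516 (N = 1334 - 818 = 516)
D(Q) = 4*Q² (D(Q) = (2*Q)*(2*Q) = 4*Q²)
v = 50 (v = -5*(-2*(-1) - 12) = -5*(2 - 12) = -5*(-10) = 50)
(D(11) + v) + N = (4*11² + 50) + 516 = (4*121 + 50) + 516 = (484 + 50) + 516 = 534 + 516 = 1050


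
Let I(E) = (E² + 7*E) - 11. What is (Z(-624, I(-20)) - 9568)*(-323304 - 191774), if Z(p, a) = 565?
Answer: 4637247234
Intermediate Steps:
I(E) = -11 + E² + 7*E
(Z(-624, I(-20)) - 9568)*(-323304 - 191774) = (565 - 9568)*(-323304 - 191774) = -9003*(-515078) = 4637247234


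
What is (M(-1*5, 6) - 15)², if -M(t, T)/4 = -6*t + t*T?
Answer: 225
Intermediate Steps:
M(t, T) = 24*t - 4*T*t (M(t, T) = -4*(-6*t + t*T) = -4*(-6*t + T*t) = 24*t - 4*T*t)
(M(-1*5, 6) - 15)² = (4*(-1*5)*(6 - 1*6) - 15)² = (4*(-5)*(6 - 6) - 15)² = (4*(-5)*0 - 15)² = (0 - 15)² = (-15)² = 225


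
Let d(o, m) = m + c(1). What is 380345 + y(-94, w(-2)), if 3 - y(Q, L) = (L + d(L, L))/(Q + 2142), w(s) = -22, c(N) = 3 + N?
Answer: 97369093/256 ≈ 3.8035e+5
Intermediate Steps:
d(o, m) = 4 + m (d(o, m) = m + (3 + 1) = m + 4 = 4 + m)
y(Q, L) = 3 - (4 + 2*L)/(2142 + Q) (y(Q, L) = 3 - (L + (4 + L))/(Q + 2142) = 3 - (4 + 2*L)/(2142 + Q))
380345 + y(-94, w(-2)) = 380345 + (6422 - 2*(-22) + 3*(-94))/(2142 - 94) = 380345 + (6422 + 44 - 282)/2048 = 380345 + (1/2048)*6184 = 380345 + 773/256 = 97369093/256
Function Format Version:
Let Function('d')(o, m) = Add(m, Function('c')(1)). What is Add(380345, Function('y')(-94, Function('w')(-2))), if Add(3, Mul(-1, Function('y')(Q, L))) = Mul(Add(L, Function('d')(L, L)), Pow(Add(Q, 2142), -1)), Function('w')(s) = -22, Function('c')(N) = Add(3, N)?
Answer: Rational(97369093, 256) ≈ 3.8035e+5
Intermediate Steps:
Function('d')(o, m) = Add(4, m) (Function('d')(o, m) = Add(m, Add(3, 1)) = Add(m, 4) = Add(4, m))
Function('y')(Q, L) = Add(3, Mul(-1, Pow(Add(2142, Q), -1), Add(4, Mul(2, L)))) (Function('y')(Q, L) = Add(3, Mul(-1, Mul(Add(L, Add(4, L)), Pow(Add(Q, 2142), -1)))) = Add(3, Mul(-1, Mul(Add(4, Mul(2, L)), Pow(Add(2142, Q), -1)))) = Add(3, Mul(-1, Mul(Pow(Add(2142, Q), -1), Add(4, Mul(2, L))))) = Add(3, Mul(-1, Pow(Add(2142, Q), -1), Add(4, Mul(2, L)))))
Add(380345, Function('y')(-94, Function('w')(-2))) = Add(380345, Mul(Pow(Add(2142, -94), -1), Add(6422, Mul(-2, -22), Mul(3, -94)))) = Add(380345, Mul(Pow(2048, -1), Add(6422, 44, -282))) = Add(380345, Mul(Rational(1, 2048), 6184)) = Add(380345, Rational(773, 256)) = Rational(97369093, 256)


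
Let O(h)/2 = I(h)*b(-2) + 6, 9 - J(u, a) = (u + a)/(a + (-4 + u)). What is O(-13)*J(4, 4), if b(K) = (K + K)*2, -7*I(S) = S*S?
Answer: 2788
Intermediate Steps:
I(S) = -S²/7 (I(S) = -S*S/7 = -S²/7)
b(K) = 4*K (b(K) = (2*K)*2 = 4*K)
J(u, a) = 9 - (a + u)/(-4 + a + u) (J(u, a) = 9 - (u + a)/(a + (-4 + u)) = 9 - (a + u)/(-4 + a + u))
O(h) = 12 + 16*h²/7 (O(h) = 2*((-h²/7)*(4*(-2)) + 6) = 2*(-h²/7*(-8) + 6) = 2*(8*h²/7 + 6) = 2*(6 + 8*h²/7) = 12 + 16*h²/7)
O(-13)*J(4, 4) = (12 + (16/7)*(-13)²)*(4*(-9 + 2*4 + 2*4)/(-4 + 4 + 4)) = (12 + (16/7)*169)*(4*(-9 + 8 + 8)/4) = (12 + 2704/7)*(4*(¼)*7) = (2788/7)*7 = 2788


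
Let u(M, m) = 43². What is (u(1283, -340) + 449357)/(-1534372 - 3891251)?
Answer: -7162/86121 ≈ -0.083162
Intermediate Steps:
u(M, m) = 1849
(u(1283, -340) + 449357)/(-1534372 - 3891251) = (1849 + 449357)/(-1534372 - 3891251) = 451206/(-5425623) = 451206*(-1/5425623) = -7162/86121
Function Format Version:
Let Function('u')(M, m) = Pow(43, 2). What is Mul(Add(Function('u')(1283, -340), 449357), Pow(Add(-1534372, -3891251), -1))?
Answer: Rational(-7162, 86121) ≈ -0.083162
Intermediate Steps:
Function('u')(M, m) = 1849
Mul(Add(Function('u')(1283, -340), 449357), Pow(Add(-1534372, -3891251), -1)) = Mul(Add(1849, 449357), Pow(Add(-1534372, -3891251), -1)) = Mul(451206, Pow(-5425623, -1)) = Mul(451206, Rational(-1, 5425623)) = Rational(-7162, 86121)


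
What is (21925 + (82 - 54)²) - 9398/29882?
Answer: 339290470/14941 ≈ 22709.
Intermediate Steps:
(21925 + (82 - 54)²) - 9398/29882 = (21925 + 28²) - 9398*1/29882 = (21925 + 784) - 4699/14941 = 22709 - 4699/14941 = 339290470/14941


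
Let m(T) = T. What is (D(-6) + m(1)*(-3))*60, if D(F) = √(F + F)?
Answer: -180 + 120*I*√3 ≈ -180.0 + 207.85*I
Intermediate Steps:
D(F) = √2*√F (D(F) = √(2*F) = √2*√F)
(D(-6) + m(1)*(-3))*60 = (√2*√(-6) + 1*(-3))*60 = (√2*(I*√6) - 3)*60 = (2*I*√3 - 3)*60 = (-3 + 2*I*√3)*60 = -180 + 120*I*√3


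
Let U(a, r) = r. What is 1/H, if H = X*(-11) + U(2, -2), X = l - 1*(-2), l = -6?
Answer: 1/42 ≈ 0.023810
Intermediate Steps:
X = -4 (X = -6 - 1*(-2) = -6 + 2 = -4)
H = 42 (H = -4*(-11) - 2 = 44 - 2 = 42)
1/H = 1/42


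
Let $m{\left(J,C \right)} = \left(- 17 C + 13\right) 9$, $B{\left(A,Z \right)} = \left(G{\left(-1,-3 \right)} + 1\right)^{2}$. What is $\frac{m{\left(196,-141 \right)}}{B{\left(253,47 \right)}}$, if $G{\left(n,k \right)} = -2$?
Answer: $21690$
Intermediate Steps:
$B{\left(A,Z \right)} = 1$ ($B{\left(A,Z \right)} = \left(-2 + 1\right)^{2} = \left(-1\right)^{2} = 1$)
$m{\left(J,C \right)} = 117 - 153 C$ ($m{\left(J,C \right)} = \left(13 - 17 C\right) 9 = 117 - 153 C$)
$\frac{m{\left(196,-141 \right)}}{B{\left(253,47 \right)}} = \frac{117 - -21573}{1} = \left(117 + 21573\right) 1 = 21690 \cdot 1 = 21690$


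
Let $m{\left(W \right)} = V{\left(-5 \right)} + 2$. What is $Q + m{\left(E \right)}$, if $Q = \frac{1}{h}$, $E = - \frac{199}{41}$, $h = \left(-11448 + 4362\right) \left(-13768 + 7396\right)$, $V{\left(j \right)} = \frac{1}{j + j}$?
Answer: $\frac{428943929}{225759960} \approx 1.9$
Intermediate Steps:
$V{\left(j \right)} = \frac{1}{2 j}$
$h = 45151992$ ($h = \left(-7086\right) \left(-6372\right) = 45151992$)
$E = - \frac{199}{41}$ ($E = \left(-199\right) \frac{1}{41} = - \frac{199}{41} \approx -4.8537$)
$Q = \frac{1}{45151992} \approx 2.2147 \cdot 10^{-8}$
$m{\left(W \right)} = \frac{19}{10}$ ($m{\left(W \right)} = \frac{1}{2 \left(-5\right)} + 2 = \frac{1}{2} \left(- \frac{1}{5}\right) + 2 = - \frac{1}{10} + 2 = \frac{19}{10}$)
$Q + m{\left(E \right)} = \frac{1}{45151992} + \frac{19}{10} = \frac{428943929}{225759960}$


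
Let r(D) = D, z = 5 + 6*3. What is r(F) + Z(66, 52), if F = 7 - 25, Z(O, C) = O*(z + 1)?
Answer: 1566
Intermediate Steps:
z = 23 (z = 5 + 18 = 23)
Z(O, C) = 24*O (Z(O, C) = O*(23 + 1) = O*24 = 24*O)
F = -18
r(F) + Z(66, 52) = -18 + 24*66 = -18 + 1584 = 1566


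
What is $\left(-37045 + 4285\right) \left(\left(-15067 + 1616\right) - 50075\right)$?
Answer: $2081111760$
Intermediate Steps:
$\left(-37045 + 4285\right) \left(\left(-15067 + 1616\right) - 50075\right) = - 32760 \left(-13451 - 50075\right) = \left(-32760\right) \left(-63526\right) = 2081111760$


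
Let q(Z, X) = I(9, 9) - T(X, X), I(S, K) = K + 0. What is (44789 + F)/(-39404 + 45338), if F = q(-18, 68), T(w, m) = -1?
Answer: 14933/1978 ≈ 7.5495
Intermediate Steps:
I(S, K) = K
q(Z, X) = 10 (q(Z, X) = 9 - 1*(-1) = 9 + 1 = 10)
F = 10
(44789 + F)/(-39404 + 45338) = (44789 + 10)/(-39404 + 45338) = 44799/5934 = 44799*(1/5934) = 14933/1978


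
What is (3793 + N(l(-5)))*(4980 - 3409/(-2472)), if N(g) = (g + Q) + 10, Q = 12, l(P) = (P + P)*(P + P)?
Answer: 16069729545/824 ≈ 1.9502e+7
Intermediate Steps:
l(P) = 4*P**2 (l(P) = (2*P)*(2*P) = 4*P**2)
N(g) = 22 + g (N(g) = (g + 12) + 10 = (12 + g) + 10 = 22 + g)
(3793 + N(l(-5)))*(4980 - 3409/(-2472)) = (3793 + (22 + 4*(-5)**2))*(4980 - 3409/(-2472)) = (3793 + (22 + 4*25))*(4980 - 3409*(-1/2472)) = (3793 + (22 + 100))*(4980 + 3409/2472) = (3793 + 122)*(12313969/2472) = 3915*(12313969/2472) = 16069729545/824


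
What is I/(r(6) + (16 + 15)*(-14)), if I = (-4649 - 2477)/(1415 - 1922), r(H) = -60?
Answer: -3563/125229 ≈ -0.028452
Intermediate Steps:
I = 7126/507 (I = -7126/(-507) = -7126*(-1/507) = 7126/507 ≈ 14.055)
I/(r(6) + (16 + 15)*(-14)) = 7126/(507*(-60 + (16 + 15)*(-14))) = 7126/(507*(-60 + 31*(-14))) = 7126/(507*(-60 - 434)) = (7126/507)/(-494) = (7126/507)*(-1/494) = -3563/125229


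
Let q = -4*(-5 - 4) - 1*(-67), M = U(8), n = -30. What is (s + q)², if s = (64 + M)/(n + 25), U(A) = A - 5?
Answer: 200704/25 ≈ 8028.2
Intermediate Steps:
U(A) = -5 + A
M = 3 (M = -5 + 8 = 3)
s = -67/5 (s = (64 + 3)/(-30 + 25) = 67/(-5) = 67*(-⅕) = -67/5 ≈ -13.400)
q = 103 (q = -4*(-9) + 67 = 36 + 67 = 103)
(s + q)² = (-67/5 + 103)² = (448/5)² = 200704/25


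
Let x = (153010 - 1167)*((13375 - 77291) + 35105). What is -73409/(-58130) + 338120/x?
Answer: 321126270420657/254304140361490 ≈ 1.2628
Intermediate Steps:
x = -4374748673 (x = 151843*(-63916 + 35105) = 151843*(-28811) = -4374748673)
-73409/(-58130) + 338120/x = -73409/(-58130) + 338120/(-4374748673) = -73409*(-1/58130) + 338120*(-1/4374748673) = 73409/58130 - 338120/4374748673 = 321126270420657/254304140361490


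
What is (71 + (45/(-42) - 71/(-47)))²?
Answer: 2209658049/432964 ≈ 5103.6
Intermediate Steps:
(71 + (45/(-42) - 71/(-47)))² = (71 + (45*(-1/42) - 71*(-1/47)))² = (71 + (-15/14 + 71/47))² = (71 + 289/658)² = (47007/658)² = 2209658049/432964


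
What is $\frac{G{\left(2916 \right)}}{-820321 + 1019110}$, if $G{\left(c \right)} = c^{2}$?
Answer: $\frac{2834352}{66263} \approx 42.774$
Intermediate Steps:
$\frac{G{\left(2916 \right)}}{-820321 + 1019110} = \frac{2916^{2}}{-820321 + 1019110} = \frac{8503056}{198789} = 8503056 \cdot \frac{1}{198789} = \frac{2834352}{66263}$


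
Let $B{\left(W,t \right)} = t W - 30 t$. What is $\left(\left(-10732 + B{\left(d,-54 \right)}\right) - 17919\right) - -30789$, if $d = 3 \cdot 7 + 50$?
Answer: $-76$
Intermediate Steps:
$d = 71$ ($d = 21 + 50 = 71$)
$B{\left(W,t \right)} = - 30 t + W t$ ($B{\left(W,t \right)} = W t - 30 t = - 30 t + W t$)
$\left(\left(-10732 + B{\left(d,-54 \right)}\right) - 17919\right) - -30789 = \left(\left(-10732 - 54 \left(-30 + 71\right)\right) - 17919\right) - -30789 = \left(\left(-10732 - 2214\right) - 17919\right) + 30789 = \left(-12946 - 17919\right) + 30789 = -30865 + 30789 = -76$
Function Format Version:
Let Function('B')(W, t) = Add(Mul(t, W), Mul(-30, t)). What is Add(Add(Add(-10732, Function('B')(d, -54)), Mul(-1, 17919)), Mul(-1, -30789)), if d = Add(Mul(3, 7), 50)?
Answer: -76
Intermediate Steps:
d = 71 (d = Add(21, 50) = 71)
Function('B')(W, t) = Add(Mul(-30, t), Mul(W, t)) (Function('B')(W, t) = Add(Mul(W, t), Mul(-30, t)) = Add(Mul(-30, t), Mul(W, t)))
Add(Add(Add(-10732, Function('B')(d, -54)), Mul(-1, 17919)), Mul(-1, -30789)) = Add(Add(Add(-10732, Mul(-54, Add(-30, 71))), Mul(-1, 17919)), Mul(-1, -30789)) = Add(Add(Add(-10732, Mul(-54, 41)), -17919), 30789) = Add(Add(Add(-10732, -2214), -17919), 30789) = Add(Add(-12946, -17919), 30789) = Add(-30865, 30789) = -76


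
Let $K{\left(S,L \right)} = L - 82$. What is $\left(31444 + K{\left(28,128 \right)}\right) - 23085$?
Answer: $8405$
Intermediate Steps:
$K{\left(S,L \right)} = -82 + L$
$\left(31444 + K{\left(28,128 \right)}\right) - 23085 = \left(31444 + \left(-82 + 128\right)\right) - 23085 = \left(31444 + 46\right) - 23085 = 31490 - 23085 = 8405$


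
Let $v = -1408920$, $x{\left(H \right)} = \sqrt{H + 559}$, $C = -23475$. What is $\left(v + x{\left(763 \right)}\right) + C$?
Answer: $-1432395 + \sqrt{1322} \approx -1.4324 \cdot 10^{6}$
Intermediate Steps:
$x{\left(H \right)} = \sqrt{559 + H}$
$\left(v + x{\left(763 \right)}\right) + C = \left(-1408920 + \sqrt{559 + 763}\right) - 23475 = \left(-1408920 + \sqrt{1322}\right) - 23475 = -1432395 + \sqrt{1322}$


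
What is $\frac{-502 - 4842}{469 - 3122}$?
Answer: $\frac{5344}{2653} \approx 2.0143$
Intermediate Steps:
$\frac{-502 - 4842}{469 - 3122} = - \frac{5344}{-2653} = \left(-5344\right) \left(- \frac{1}{2653}\right) = \frac{5344}{2653}$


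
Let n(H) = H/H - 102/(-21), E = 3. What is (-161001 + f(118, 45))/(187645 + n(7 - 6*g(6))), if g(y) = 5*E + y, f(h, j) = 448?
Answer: -1123871/1313556 ≈ -0.85559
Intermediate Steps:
g(y) = 15 + y (g(y) = 5*3 + y = 15 + y)
n(H) = 41/7 (n(H) = 1 - 102*(-1/21) = 1 + 34/7 = 41/7)
(-161001 + f(118, 45))/(187645 + n(7 - 6*g(6))) = (-161001 + 448)/(187645 + 41/7) = -160553/1313556/7 = -160553*7/1313556 = -1123871/1313556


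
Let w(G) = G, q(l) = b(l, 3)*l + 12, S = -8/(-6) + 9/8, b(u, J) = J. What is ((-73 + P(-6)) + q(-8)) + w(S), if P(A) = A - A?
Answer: -1981/24 ≈ -82.542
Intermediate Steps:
P(A) = 0
S = 59/24 (S = -8*(-1/6) + 9*(1/8) = 4/3 + 9/8 = 59/24 ≈ 2.4583)
q(l) = 12 + 3*l (q(l) = 3*l + 12 = 12 + 3*l)
((-73 + P(-6)) + q(-8)) + w(S) = ((-73 + 0) + (12 + 3*(-8))) + 59/24 = (-73 + (12 - 24)) + 59/24 = (-73 - 12) + 59/24 = -85 + 59/24 = -1981/24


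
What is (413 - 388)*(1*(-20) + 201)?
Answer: 4525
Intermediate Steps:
(413 - 388)*(1*(-20) + 201) = 25*(-20 + 201) = 25*181 = 4525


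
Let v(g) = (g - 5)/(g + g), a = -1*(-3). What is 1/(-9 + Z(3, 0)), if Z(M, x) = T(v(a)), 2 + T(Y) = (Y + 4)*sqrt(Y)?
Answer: -27/308 - 3*I*sqrt(3)/308 ≈ -0.087662 - 0.016871*I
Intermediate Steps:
a = 3
v(g) = (-5 + g)/(2*g) (v(g) = (-5 + g)/((2*g)) = (-5 + g)*(1/(2*g)) = (-5 + g)/(2*g))
T(Y) = -2 + sqrt(Y)*(4 + Y) (T(Y) = -2 + (Y + 4)*sqrt(Y) = -2 + (4 + Y)*sqrt(Y) = -2 + sqrt(Y)*(4 + Y))
Z(M, x) = -2 + 11*I*sqrt(3)/9 (Z(M, x) = -2 + ((1/2)*(-5 + 3)/3)**(3/2) + 4*sqrt((1/2)*(-5 + 3)/3) = -2 + ((1/2)*(1/3)*(-2))**(3/2) + 4*sqrt((1/2)*(1/3)*(-2)) = -2 + (-1/3)**(3/2) + 4*sqrt(-1/3) = -2 - I*sqrt(3)/9 + 4*(I*sqrt(3)/3) = -2 - I*sqrt(3)/9 + 4*I*sqrt(3)/3 = -2 + 11*I*sqrt(3)/9)
1/(-9 + Z(3, 0)) = 1/(-9 + (-2 + 11*I*sqrt(3)/9)) = 1/(-11 + 11*I*sqrt(3)/9)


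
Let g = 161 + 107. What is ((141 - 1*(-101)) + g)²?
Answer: 260100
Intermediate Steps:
g = 268
((141 - 1*(-101)) + g)² = ((141 - 1*(-101)) + 268)² = ((141 + 101) + 268)² = (242 + 268)² = 510² = 260100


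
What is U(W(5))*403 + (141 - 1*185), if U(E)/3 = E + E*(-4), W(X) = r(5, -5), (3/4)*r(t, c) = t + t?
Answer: -48404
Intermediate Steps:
r(t, c) = 8*t/3 (r(t, c) = 4*(t + t)/3 = 4*(2*t)/3 = 8*t/3)
W(X) = 40/3 (W(X) = (8/3)*5 = 40/3)
U(E) = -9*E (U(E) = 3*(E + E*(-4)) = 3*(E - 4*E) = 3*(-3*E) = -9*E)
U(W(5))*403 + (141 - 1*185) = -9*40/3*403 + (141 - 1*185) = -120*403 + (141 - 185) = -48360 - 44 = -48404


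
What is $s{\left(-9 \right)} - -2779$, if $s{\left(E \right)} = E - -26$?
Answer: $2796$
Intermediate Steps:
$s{\left(E \right)} = 26 + E$ ($s{\left(E \right)} = E + 26 = 26 + E$)
$s{\left(-9 \right)} - -2779 = \left(26 - 9\right) - -2779 = 17 + 2779 = 2796$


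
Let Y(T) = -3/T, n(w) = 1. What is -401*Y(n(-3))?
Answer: 1203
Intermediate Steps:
-401*Y(n(-3)) = -(-1203)/1 = -(-1203) = -401*(-3) = 1203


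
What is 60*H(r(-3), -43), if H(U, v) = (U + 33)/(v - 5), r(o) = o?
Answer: -75/2 ≈ -37.500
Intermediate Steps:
H(U, v) = (33 + U)/(-5 + v)
60*H(r(-3), -43) = 60*((33 - 3)/(-5 - 43)) = 60*(30/(-48)) = 60*(-1/48*30) = 60*(-5/8) = -75/2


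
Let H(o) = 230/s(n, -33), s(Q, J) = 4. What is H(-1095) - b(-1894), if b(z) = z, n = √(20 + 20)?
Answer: 3903/2 ≈ 1951.5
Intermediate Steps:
n = 2*√10 (n = √40 = 2*√10 ≈ 6.3246)
H(o) = 115/2 (H(o) = 230/4 = 230*(¼) = 115/2)
H(-1095) - b(-1894) = 115/2 - 1*(-1894) = 115/2 + 1894 = 3903/2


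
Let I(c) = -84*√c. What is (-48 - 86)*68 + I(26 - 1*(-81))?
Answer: -9112 - 84*√107 ≈ -9980.9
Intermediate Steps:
(-48 - 86)*68 + I(26 - 1*(-81)) = (-48 - 86)*68 - 84*√(26 - 1*(-81)) = -134*68 - 84*√(26 + 81) = -9112 - 84*√107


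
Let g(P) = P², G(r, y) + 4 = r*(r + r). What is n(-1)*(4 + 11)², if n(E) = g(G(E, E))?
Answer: 900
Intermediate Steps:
G(r, y) = -4 + 2*r² (G(r, y) = -4 + r*(r + r) = -4 + r*(2*r) = -4 + 2*r²)
n(E) = (-4 + 2*E²)²
n(-1)*(4 + 11)² = (4*(-2 + (-1)²)²)*(4 + 11)² = (4*(-2 + 1)²)*15² = (4*(-1)²)*225 = (4*1)*225 = 4*225 = 900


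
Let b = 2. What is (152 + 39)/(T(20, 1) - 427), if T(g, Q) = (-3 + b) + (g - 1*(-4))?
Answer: -191/404 ≈ -0.47277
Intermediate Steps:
T(g, Q) = 3 + g (T(g, Q) = (-3 + 2) + (g - 1*(-4)) = -1 + (g + 4) = -1 + (4 + g) = 3 + g)
(152 + 39)/(T(20, 1) - 427) = (152 + 39)/((3 + 20) - 427) = 191/(23 - 427) = 191/(-404) = 191*(-1/404) = -191/404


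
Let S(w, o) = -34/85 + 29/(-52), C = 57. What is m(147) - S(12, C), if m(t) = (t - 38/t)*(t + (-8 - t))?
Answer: -44831077/38220 ≈ -1173.0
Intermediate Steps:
S(w, o) = -249/260 (S(w, o) = -34*1/85 + 29*(-1/52) = -2/5 - 29/52 = -249/260)
m(t) = -8*t + 304/t (m(t) = (t - 38/t)*(-8) = -8*t + 304/t)
m(147) - S(12, C) = (-8*147 + 304/147) - 1*(-249/260) = (-1176 + 304*(1/147)) + 249/260 = (-1176 + 304/147) + 249/260 = -172568/147 + 249/260 = -44831077/38220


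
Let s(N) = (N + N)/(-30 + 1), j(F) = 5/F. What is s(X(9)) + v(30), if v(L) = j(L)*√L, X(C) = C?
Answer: -18/29 + √30/6 ≈ 0.29218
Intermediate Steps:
s(N) = -2*N/29 (s(N) = (2*N)/(-29) = (2*N)*(-1/29) = -2*N/29)
v(L) = 5/√L (v(L) = (5/L)*√L = 5/√L)
s(X(9)) + v(30) = -2/29*9 + 5/√30 = -18/29 + 5*(√30/30) = -18/29 + √30/6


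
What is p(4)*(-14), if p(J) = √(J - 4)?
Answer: 0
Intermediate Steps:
p(J) = √(-4 + J)
p(4)*(-14) = √(-4 + 4)*(-14) = √0*(-14) = 0*(-14) = 0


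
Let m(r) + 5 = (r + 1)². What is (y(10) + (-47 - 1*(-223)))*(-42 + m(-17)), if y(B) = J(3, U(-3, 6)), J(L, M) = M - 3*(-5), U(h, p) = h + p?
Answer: 40546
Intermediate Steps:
m(r) = -5 + (1 + r)² (m(r) = -5 + (r + 1)² = -5 + (1 + r)²)
J(L, M) = 15 + M (J(L, M) = M + 15 = 15 + M)
y(B) = 18 (y(B) = 15 + (-3 + 6) = 15 + 3 = 18)
(y(10) + (-47 - 1*(-223)))*(-42 + m(-17)) = (18 + (-47 - 1*(-223)))*(-42 + (-5 + (1 - 17)²)) = (18 + (-47 + 223))*(-42 + (-5 + (-16)²)) = (18 + 176)*(-42 + (-5 + 256)) = 194*(-42 + 251) = 194*209 = 40546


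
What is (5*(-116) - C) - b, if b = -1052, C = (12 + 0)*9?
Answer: 364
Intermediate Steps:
C = 108 (C = 12*9 = 108)
(5*(-116) - C) - b = (5*(-116) - 1*108) - 1*(-1052) = (-580 - 108) + 1052 = -688 + 1052 = 364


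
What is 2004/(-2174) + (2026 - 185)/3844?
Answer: -1850521/4178428 ≈ -0.44287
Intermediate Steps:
2004/(-2174) + (2026 - 185)/3844 = 2004*(-1/2174) + 1841*(1/3844) = -1002/1087 + 1841/3844 = -1850521/4178428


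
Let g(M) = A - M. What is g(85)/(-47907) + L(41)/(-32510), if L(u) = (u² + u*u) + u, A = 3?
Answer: -160361701/1557456570 ≈ -0.10296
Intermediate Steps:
g(M) = 3 - M
L(u) = u + 2*u² (L(u) = (u² + u²) + u = 2*u² + u = u + 2*u²)
g(85)/(-47907) + L(41)/(-32510) = (3 - 1*85)/(-47907) + (41*(1 + 2*41))/(-32510) = (3 - 85)*(-1/47907) + (41*(1 + 82))*(-1/32510) = -82*(-1/47907) + (41*83)*(-1/32510) = 82/47907 + 3403*(-1/32510) = 82/47907 - 3403/32510 = -160361701/1557456570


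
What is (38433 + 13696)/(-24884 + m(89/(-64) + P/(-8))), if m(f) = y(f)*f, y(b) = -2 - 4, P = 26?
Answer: -1668128/795397 ≈ -2.0972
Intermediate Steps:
y(b) = -6
m(f) = -6*f
(38433 + 13696)/(-24884 + m(89/(-64) + P/(-8))) = (38433 + 13696)/(-24884 - 6*(89/(-64) + 26/(-8))) = 52129/(-24884 - 6*(89*(-1/64) + 26*(-⅛))) = 52129/(-24884 - 6*(-89/64 - 13/4)) = 52129/(-24884 - 6*(-297/64)) = 52129/(-24884 + 891/32) = 52129/(-795397/32) = 52129*(-32/795397) = -1668128/795397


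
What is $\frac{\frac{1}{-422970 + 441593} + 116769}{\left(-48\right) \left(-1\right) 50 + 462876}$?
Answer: $\frac{77663896}{309458391} \approx 0.25097$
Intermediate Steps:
$\frac{\frac{1}{-422970 + 441593} + 116769}{\left(-48\right) \left(-1\right) 50 + 462876} = \frac{\frac{1}{18623} + 116769}{48 \cdot 50 + 462876} = \frac{\frac{1}{18623} + 116769}{2400 + 462876} = \frac{2174589088}{18623 \cdot 465276} = \frac{2174589088}{18623} \cdot \frac{1}{465276} = \frac{77663896}{309458391}$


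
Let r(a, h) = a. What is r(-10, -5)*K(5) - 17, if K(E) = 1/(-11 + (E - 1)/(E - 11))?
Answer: -113/7 ≈ -16.143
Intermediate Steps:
K(E) = 1/(-11 + (-1 + E)/(-11 + E))
r(-10, -5)*K(5) - 17 = -(11 - 1*5)/(-12 + 5) - 17 = -(11 - 5)/(-7) - 17 = -(-1)*6/7 - 17 = -10*(-3/35) - 17 = 6/7 - 17 = -113/7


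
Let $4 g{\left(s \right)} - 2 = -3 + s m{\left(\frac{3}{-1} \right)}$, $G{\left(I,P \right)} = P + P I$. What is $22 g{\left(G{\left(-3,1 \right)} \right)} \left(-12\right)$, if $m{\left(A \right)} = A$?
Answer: $-330$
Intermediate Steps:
$G{\left(I,P \right)} = P + I P$
$g{\left(s \right)} = - \frac{1}{4} - \frac{3 s}{4}$ ($g{\left(s \right)} = \frac{1}{2} + \frac{-3 + s \frac{3}{-1}}{4} = \frac{1}{2} + \frac{-3 + s 3 \left(-1\right)}{4} = \frac{1}{2} + \frac{-3 + s \left(-3\right)}{4} = \frac{1}{2} + \frac{-3 - 3 s}{4} = \frac{1}{2} - \left(\frac{3}{4} + \frac{3 s}{4}\right) = - \frac{1}{4} - \frac{3 s}{4}$)
$22 g{\left(G{\left(-3,1 \right)} \right)} \left(-12\right) = 22 \left(- \frac{1}{4} - \frac{3 \cdot 1 \left(1 - 3\right)}{4}\right) \left(-12\right) = 22 \left(- \frac{1}{4} - \frac{3 \cdot 1 \left(-2\right)}{4}\right) \left(-12\right) = 22 \left(- \frac{1}{4} - - \frac{3}{2}\right) \left(-12\right) = 22 \left(- \frac{1}{4} + \frac{3}{2}\right) \left(-12\right) = 22 \cdot \frac{5}{4} \left(-12\right) = \frac{55}{2} \left(-12\right) = -330$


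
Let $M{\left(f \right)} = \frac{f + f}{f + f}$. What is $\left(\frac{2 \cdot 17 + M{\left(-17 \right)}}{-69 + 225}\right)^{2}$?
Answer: $\frac{1225}{24336} \approx 0.050337$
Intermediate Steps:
$M{\left(f \right)} = 1$ ($M{\left(f \right)} = \frac{2 f}{2 f} = 2 f \frac{1}{2 f} = 1$)
$\left(\frac{2 \cdot 17 + M{\left(-17 \right)}}{-69 + 225}\right)^{2} = \left(\frac{2 \cdot 17 + 1}{-69 + 225}\right)^{2} = \left(\frac{34 + 1}{156}\right)^{2} = \left(35 \cdot \frac{1}{156}\right)^{2} = \left(\frac{35}{156}\right)^{2} = \frac{1225}{24336}$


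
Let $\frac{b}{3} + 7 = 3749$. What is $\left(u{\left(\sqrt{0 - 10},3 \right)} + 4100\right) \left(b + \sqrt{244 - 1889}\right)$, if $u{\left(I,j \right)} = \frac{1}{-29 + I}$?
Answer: $\frac{39168311046}{851} + \frac{5 \sqrt{658}}{851} - \frac{11226 i \sqrt{10}}{851} + \frac{3489071 i \sqrt{1645}}{851} \approx 4.6026 \cdot 10^{7} + 1.6625 \cdot 10^{5} i$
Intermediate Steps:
$b = 11226$ ($b = -21 + 3 \cdot 3749 = -21 + 11247 = 11226$)
$\left(u{\left(\sqrt{0 - 10},3 \right)} + 4100\right) \left(b + \sqrt{244 - 1889}\right) = \left(\frac{1}{-29 + \sqrt{0 - 10}} + 4100\right) \left(11226 + \sqrt{244 - 1889}\right) = \left(\frac{1}{-29 + \sqrt{-10}} + 4100\right) \left(11226 + \sqrt{-1645}\right) = \left(\frac{1}{-29 + i \sqrt{10}} + 4100\right) \left(11226 + i \sqrt{1645}\right) = \left(4100 + \frac{1}{-29 + i \sqrt{10}}\right) \left(11226 + i \sqrt{1645}\right)$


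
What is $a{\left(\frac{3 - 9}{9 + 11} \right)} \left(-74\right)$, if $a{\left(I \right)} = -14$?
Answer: $1036$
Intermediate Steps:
$a{\left(\frac{3 - 9}{9 + 11} \right)} \left(-74\right) = \left(-14\right) \left(-74\right) = 1036$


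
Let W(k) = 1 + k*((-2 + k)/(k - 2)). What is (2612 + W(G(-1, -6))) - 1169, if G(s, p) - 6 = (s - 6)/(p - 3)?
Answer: 13057/9 ≈ 1450.8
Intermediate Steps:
G(s, p) = 6 + (-6 + s)/(-3 + p) (G(s, p) = 6 + (s - 6)/(p - 3) = 6 + (-6 + s)/(-3 + p))
W(k) = 1 + k (W(k) = 1 + k*((-2 + k)/(-2 + k)) = 1 + k*1 = 1 + k)
(2612 + W(G(-1, -6))) - 1169 = (2612 + (1 + (-24 - 1 + 6*(-6))/(-3 - 6))) - 1169 = (2612 + (1 + (-24 - 1 - 36)/(-9))) - 1169 = (2612 + (1 - ⅑*(-61))) - 1169 = (2612 + (1 + 61/9)) - 1169 = (2612 + 70/9) - 1169 = 23578/9 - 1169 = 13057/9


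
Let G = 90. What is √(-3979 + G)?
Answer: I*√3889 ≈ 62.362*I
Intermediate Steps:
√(-3979 + G) = √(-3979 + 90) = √(-3889) = I*√3889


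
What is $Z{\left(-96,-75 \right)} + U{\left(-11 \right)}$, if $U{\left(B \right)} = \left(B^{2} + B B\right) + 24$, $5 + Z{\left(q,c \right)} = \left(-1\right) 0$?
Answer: $261$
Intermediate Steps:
$Z{\left(q,c \right)} = -5$ ($Z{\left(q,c \right)} = -5 - 0 = -5 + 0 = -5$)
$U{\left(B \right)} = 24 + 2 B^{2}$ ($U{\left(B \right)} = \left(B^{2} + B^{2}\right) + 24 = 2 B^{2} + 24 = 24 + 2 B^{2}$)
$Z{\left(-96,-75 \right)} + U{\left(-11 \right)} = -5 + \left(24 + 2 \left(-11\right)^{2}\right) = -5 + \left(24 + 2 \cdot 121\right) = -5 + \left(24 + 242\right) = -5 + 266 = 261$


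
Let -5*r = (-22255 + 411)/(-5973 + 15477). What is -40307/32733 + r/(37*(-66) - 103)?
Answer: -135427197457/109963240200 ≈ -1.2316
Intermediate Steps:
r = 5461/11880 (r = -(-22255 + 411)/(5*(-5973 + 15477)) = -(-21844)/(5*9504) = -⅕*(-5461/2376) = 5461/11880 ≈ 0.45968)
-40307/32733 + r/(37*(-66) - 103) = -40307/32733 + 5461/(11880*(37*(-66) - 103)) = -40307*1/32733 + 5461/(11880*(-2442 - 103)) = -40307/32733 + (5461/11880)/(-2545) = -40307/32733 + (5461/11880)*(-1/2545) = -40307/32733 - 5461/30234600 = -135427197457/109963240200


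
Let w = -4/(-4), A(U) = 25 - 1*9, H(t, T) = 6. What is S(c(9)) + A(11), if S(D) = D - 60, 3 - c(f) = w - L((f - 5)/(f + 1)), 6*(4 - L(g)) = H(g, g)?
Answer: -39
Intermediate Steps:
A(U) = 16 (A(U) = 25 - 9 = 16)
L(g) = 3 (L(g) = 4 - 1/6*6 = 4 - 1 = 3)
w = 1 (w = -4*(-1/4) = 1)
c(f) = 5 (c(f) = 3 - (1 - 1*3) = 3 - (1 - 3) = 3 - 1*(-2) = 3 + 2 = 5)
S(D) = -60 + D
S(c(9)) + A(11) = (-60 + 5) + 16 = -55 + 16 = -39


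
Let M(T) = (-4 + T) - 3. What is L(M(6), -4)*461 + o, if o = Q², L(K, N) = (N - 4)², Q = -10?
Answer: 29604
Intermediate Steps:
M(T) = -7 + T
L(K, N) = (-4 + N)²
o = 100 (o = (-10)² = 100)
L(M(6), -4)*461 + o = (-4 - 4)²*461 + 100 = (-8)²*461 + 100 = 64*461 + 100 = 29504 + 100 = 29604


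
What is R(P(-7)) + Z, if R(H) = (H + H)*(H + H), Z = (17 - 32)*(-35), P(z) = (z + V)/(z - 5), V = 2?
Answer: 18925/36 ≈ 525.69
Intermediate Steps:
P(z) = (2 + z)/(-5 + z) (P(z) = (z + 2)/(z - 5) = (2 + z)/(-5 + z))
Z = 525 (Z = -15*(-35) = 525)
R(H) = 4*H² (R(H) = (2*H)*(2*H) = 4*H²)
R(P(-7)) + Z = 4*((2 - 7)/(-5 - 7))² + 525 = 4*(-5/(-12))² + 525 = 4*(-1/12*(-5))² + 525 = 4*(5/12)² + 525 = 4*(25/144) + 525 = 25/36 + 525 = 18925/36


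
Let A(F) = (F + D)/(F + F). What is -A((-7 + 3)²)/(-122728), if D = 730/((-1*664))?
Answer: 4947/1303862272 ≈ 3.7941e-6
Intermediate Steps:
D = -365/332 (D = 730/(-664) = 730*(-1/664) = -365/332 ≈ -1.0994)
A(F) = (-365/332 + F)/(2*F) (A(F) = (F - 365/332)/(F + F) = (-365/332 + F)/((2*F)) = (-365/332 + F)*(1/(2*F)) = (-365/332 + F)/(2*F))
-A((-7 + 3)²)/(-122728) = -(-365 + 332*(-7 + 3)²)/(664*((-7 + 3)²))/(-122728) = -(-365 + 332*(-4)²)/(664*((-4)²))*(-1)/122728 = -(1/664)*(-365 + 332*16)/16*(-1)/122728 = -(1/664)*(1/16)*(-365 + 5312)*(-1)/122728 = -(1/664)*(1/16)*4947*(-1)/122728 = -4947*(-1)/(10624*122728) = -1*(-4947/1303862272) = 4947/1303862272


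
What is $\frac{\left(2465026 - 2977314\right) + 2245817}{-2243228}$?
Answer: $- \frac{1733529}{2243228} \approx -0.77278$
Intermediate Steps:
$\frac{\left(2465026 - 2977314\right) + 2245817}{-2243228} = \left(-512288 + 2245817\right) \left(- \frac{1}{2243228}\right) = 1733529 \left(- \frac{1}{2243228}\right) = - \frac{1733529}{2243228}$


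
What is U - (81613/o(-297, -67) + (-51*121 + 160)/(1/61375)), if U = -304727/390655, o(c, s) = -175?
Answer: 31331005780003/84925 ≈ 3.6893e+8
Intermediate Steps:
U = -13249/16985 (U = -304727*1/390655 = -13249/16985 ≈ -0.78004)
U - (81613/o(-297, -67) + (-51*121 + 160)/(1/61375)) = -13249/16985 - (81613/(-175) + (-51*121 + 160)/(1/61375)) = -13249/16985 - (81613*(-1/175) + (-6171 + 160)/(1/61375)) = -13249/16985 - (-11659/25 - 6011*61375) = -13249/16985 - (-11659/25 - 368925125) = -13249/16985 - 1*(-9223139784/25) = -13249/16985 + 9223139784/25 = 31331005780003/84925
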